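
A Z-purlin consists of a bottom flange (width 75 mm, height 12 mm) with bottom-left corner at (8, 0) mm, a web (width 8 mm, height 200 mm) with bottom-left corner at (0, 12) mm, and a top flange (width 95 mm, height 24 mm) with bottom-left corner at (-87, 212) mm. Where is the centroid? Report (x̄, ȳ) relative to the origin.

x̄ = -8.94 mm, ȳ = 145.46 mm

bottom flange: A = 75 × 12 = 900.00, centroid at (45.50, 6.00).
web: A = 8 × 200 = 1600.00, centroid at (4.00, 112.00).
top flange: A = 95 × 24 = 2280.00, centroid at (-39.50, 224.00).
ΣA = 4780.00 mm², ΣAx̄ = -42710.00 mm³, ΣAȳ = 695320.00 mm³.
x̄ = -42710.00/4780.00 = -8.94 mm; ȳ = 695320.00/4780.00 = 145.46 mm.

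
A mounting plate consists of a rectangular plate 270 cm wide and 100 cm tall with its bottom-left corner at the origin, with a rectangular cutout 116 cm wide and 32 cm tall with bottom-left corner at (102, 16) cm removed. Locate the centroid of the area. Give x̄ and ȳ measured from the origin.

plate: A = 270 × 100 = 27000.00, centroid at (135.00, 50.00).
hole: A = −(116 × 32) = -3712.00, centroid at (160.00, 32.00).
ΣA = 23288.00 cm², ΣAx̄ = 3051080.00 cm³, ΣAȳ = 1231216.00 cm³.
x̄ = 3051080.00/23288.00 = 131.02 cm; ȳ = 1231216.00/23288.00 = 52.87 cm.

x̄ = 131.02 cm, ȳ = 52.87 cm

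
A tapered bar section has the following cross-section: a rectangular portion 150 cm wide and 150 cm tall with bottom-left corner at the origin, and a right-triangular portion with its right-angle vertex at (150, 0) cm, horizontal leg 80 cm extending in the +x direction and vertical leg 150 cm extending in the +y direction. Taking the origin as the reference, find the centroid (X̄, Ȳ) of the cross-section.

rectangular portion: A = 150 × 150 = 22500.00, centroid at (75.00, 75.00).
triangular portion: A = ½·80·150 = 6000.00, centroid at (176.67, 50.00).
ΣA = 28500.00 cm²
ΣAX̄ = (22500.00)(75.00) + (6000.00)(176.67) = 2747500.00 cm³
ΣAȲ = (22500.00)(75.00) + (6000.00)(50.00) = 1987500.00 cm³
X̄ = 2747500.00 / 28500.00 = 96.40 cm
Ȳ = 1987500.00 / 28500.00 = 69.74 cm

X̄ = 96.40 cm, Ȳ = 69.74 cm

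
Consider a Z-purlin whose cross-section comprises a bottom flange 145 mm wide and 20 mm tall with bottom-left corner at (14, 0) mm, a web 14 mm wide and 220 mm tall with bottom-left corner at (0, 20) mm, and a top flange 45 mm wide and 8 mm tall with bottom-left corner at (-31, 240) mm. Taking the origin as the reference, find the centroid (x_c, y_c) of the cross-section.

Part | A | x̄ᵢ | ȳᵢ | A·x̄ᵢ | A·ȳᵢ
bottom flange | 2900.00 | 86.50 | 10.00 | 250850.00 | 29000.00
web | 3080.00 | 7.00 | 130.00 | 21560.00 | 400400.00
top flange | 360.00 | -8.50 | 244.00 | -3060.00 | 87840.00
Σ | 6340.00 |  |  | 269350.00 | 517240.00
x_c = 269350.00 / 6340.00 = 42.48 mm
y_c = 517240.00 / 6340.00 = 81.58 mm

x_c = 42.48 mm, y_c = 81.58 mm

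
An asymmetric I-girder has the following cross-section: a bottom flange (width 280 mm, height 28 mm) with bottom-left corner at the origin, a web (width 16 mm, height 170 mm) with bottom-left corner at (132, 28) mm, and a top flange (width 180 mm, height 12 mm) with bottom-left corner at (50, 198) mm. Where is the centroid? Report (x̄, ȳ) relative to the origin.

bottom flange: A = 280 × 28 = 7840.00, centroid at (140.00, 14.00).
web: A = 16 × 170 = 2720.00, centroid at (140.00, 113.00).
top flange: A = 180 × 12 = 2160.00, centroid at (140.00, 204.00).
ΣA = 12720.00 mm²
ΣAx̄ = (7840.00)(140.00) + (2720.00)(140.00) + (2160.00)(140.00) = 1780800.00 mm³
ΣAȳ = (7840.00)(14.00) + (2720.00)(113.00) + (2160.00)(204.00) = 857760.00 mm³
x̄ = 1780800.00 / 12720.00 = 140.00 mm
ȳ = 857760.00 / 12720.00 = 67.43 mm

x̄ = 140.00 mm, ȳ = 67.43 mm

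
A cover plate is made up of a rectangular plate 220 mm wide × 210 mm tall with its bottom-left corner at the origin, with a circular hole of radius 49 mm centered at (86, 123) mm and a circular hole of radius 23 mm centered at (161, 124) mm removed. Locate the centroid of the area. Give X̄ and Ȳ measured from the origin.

Part | A | x̄ᵢ | ȳᵢ | A·x̄ᵢ | A·ȳᵢ
plate | 46200.00 | 110.00 | 105.00 | 5082000.00 | 4851000.00
hole 1 | -7542.96 | 86.00 | 123.00 | -648694.90 | -927784.57
hole 2 | -1661.90 | 161.00 | 124.00 | -267566.30 | -206075.91
Σ | 36995.13 |  |  | 4165738.79 | 3717139.52
X̄ = 4165738.79 / 36995.13 = 112.60 mm
Ȳ = 3717139.52 / 36995.13 = 100.48 mm

X̄ = 112.60 mm, Ȳ = 100.48 mm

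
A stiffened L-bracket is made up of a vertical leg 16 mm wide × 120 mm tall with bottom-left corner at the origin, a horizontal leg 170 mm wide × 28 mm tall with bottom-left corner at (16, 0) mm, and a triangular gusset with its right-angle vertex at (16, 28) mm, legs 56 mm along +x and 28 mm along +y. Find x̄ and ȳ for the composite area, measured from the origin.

x̄ = 70.11 mm, ȳ = 28.28 mm

vertical leg: A = 16 × 120 = 1920.00, centroid at (8.00, 60.00).
horizontal leg: A = 170 × 28 = 4760.00, centroid at (101.00, 14.00).
gusset: A = ½·56·28 = 784.00, centroid at (34.67, 37.33).
ΣA = 7464.00 mm², ΣAx̄ = 523298.67 mm³, ΣAȳ = 211109.33 mm³.
x̄ = 523298.67/7464.00 = 70.11 mm; ȳ = 211109.33/7464.00 = 28.28 mm.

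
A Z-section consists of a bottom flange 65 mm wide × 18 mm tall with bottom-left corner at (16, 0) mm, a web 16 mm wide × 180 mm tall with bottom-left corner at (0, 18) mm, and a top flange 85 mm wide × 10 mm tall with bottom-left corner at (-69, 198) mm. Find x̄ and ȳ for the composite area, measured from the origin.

bottom flange: A = 65 × 18 = 1170.00, centroid at (48.50, 9.00).
web: A = 16 × 180 = 2880.00, centroid at (8.00, 108.00).
top flange: A = 85 × 10 = 850.00, centroid at (-26.50, 203.00).
ΣA = 4900.00 mm²
ΣAx̄ = (1170.00)(48.50) + (2880.00)(8.00) + (850.00)(-26.50) = 57260.00 mm³
ΣAȳ = (1170.00)(9.00) + (2880.00)(108.00) + (850.00)(203.00) = 494120.00 mm³
x̄ = 57260.00 / 4900.00 = 11.69 mm
ȳ = 494120.00 / 4900.00 = 100.84 mm

x̄ = 11.69 mm, ȳ = 100.84 mm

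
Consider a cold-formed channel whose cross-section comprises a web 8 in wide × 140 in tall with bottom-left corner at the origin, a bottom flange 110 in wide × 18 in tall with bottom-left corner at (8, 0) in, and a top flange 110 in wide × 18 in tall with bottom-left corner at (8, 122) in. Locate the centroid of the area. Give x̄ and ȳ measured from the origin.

x̄ = 49.99 in, ȳ = 70.00 in

web: A = 8 × 140 = 1120.00, centroid at (4.00, 70.00).
bottom flange: A = 110 × 18 = 1980.00, centroid at (63.00, 9.00).
top flange: A = 110 × 18 = 1980.00, centroid at (63.00, 131.00).
ΣA = 5080.00 in², ΣAx̄ = 253960.00 in³, ΣAȳ = 355600.00 in³.
x̄ = 253960.00/5080.00 = 49.99 in; ȳ = 355600.00/5080.00 = 70.00 in.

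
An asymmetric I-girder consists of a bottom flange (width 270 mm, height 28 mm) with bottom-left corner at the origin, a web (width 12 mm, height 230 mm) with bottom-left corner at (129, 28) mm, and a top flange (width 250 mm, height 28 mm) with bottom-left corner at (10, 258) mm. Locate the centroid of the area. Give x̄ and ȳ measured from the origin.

x̄ = 135.00 mm, ȳ = 138.83 mm

bottom flange: A = 270 × 28 = 7560.00, centroid at (135.00, 14.00).
web: A = 12 × 230 = 2760.00, centroid at (135.00, 143.00).
top flange: A = 250 × 28 = 7000.00, centroid at (135.00, 272.00).
ΣA = 17320.00 mm², ΣAx̄ = 2338200.00 mm³, ΣAȳ = 2404520.00 mm³.
x̄ = 2338200.00/17320.00 = 135.00 mm; ȳ = 2404520.00/17320.00 = 138.83 mm.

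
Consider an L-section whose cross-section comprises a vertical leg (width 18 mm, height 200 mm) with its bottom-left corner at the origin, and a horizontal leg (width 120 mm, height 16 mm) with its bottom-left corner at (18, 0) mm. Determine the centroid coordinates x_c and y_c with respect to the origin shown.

x_c = 33.00 mm, y_c = 68.00 mm

vertical leg: A = 18 × 200 = 3600.00, centroid at (9.00, 100.00).
horizontal leg: A = 120 × 16 = 1920.00, centroid at (78.00, 8.00).
ΣA = 5520.00 mm²
ΣAx_c = (3600.00)(9.00) + (1920.00)(78.00) = 182160.00 mm³
ΣAy_c = (3600.00)(100.00) + (1920.00)(8.00) = 375360.00 mm³
x_c = 182160.00 / 5520.00 = 33.00 mm
y_c = 375360.00 / 5520.00 = 68.00 mm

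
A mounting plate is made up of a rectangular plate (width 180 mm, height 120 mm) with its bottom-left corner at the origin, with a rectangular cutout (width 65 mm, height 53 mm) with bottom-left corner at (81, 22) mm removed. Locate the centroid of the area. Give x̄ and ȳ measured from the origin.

x̄ = 85.54 mm, ȳ = 62.18 mm

plate: A = 180 × 120 = 21600.00, centroid at (90.00, 60.00).
hole: A = −(65 × 53) = -3445.00, centroid at (113.50, 48.50).
ΣA = 18155.00 mm²
ΣAx̄ = (21600.00)(90.00) + (-3445.00)(113.50) = 1552992.50 mm³
ΣAȳ = (21600.00)(60.00) + (-3445.00)(48.50) = 1128917.50 mm³
x̄ = 1552992.50 / 18155.00 = 85.54 mm
ȳ = 1128917.50 / 18155.00 = 62.18 mm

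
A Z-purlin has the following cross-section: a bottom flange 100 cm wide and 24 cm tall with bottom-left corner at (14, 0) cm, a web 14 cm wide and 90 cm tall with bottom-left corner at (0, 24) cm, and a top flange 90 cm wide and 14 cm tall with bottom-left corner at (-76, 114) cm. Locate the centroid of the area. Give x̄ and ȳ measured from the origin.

x̄ = 25.07 cm, ȳ = 54.51 cm

bottom flange: A = 100 × 24 = 2400.00, centroid at (64.00, 12.00).
web: A = 14 × 90 = 1260.00, centroid at (7.00, 69.00).
top flange: A = 90 × 14 = 1260.00, centroid at (-31.00, 121.00).
ΣA = 4920.00 cm², ΣAx̄ = 123360.00 cm³, ΣAȳ = 268200.00 cm³.
x̄ = 123360.00/4920.00 = 25.07 cm; ȳ = 268200.00/4920.00 = 54.51 cm.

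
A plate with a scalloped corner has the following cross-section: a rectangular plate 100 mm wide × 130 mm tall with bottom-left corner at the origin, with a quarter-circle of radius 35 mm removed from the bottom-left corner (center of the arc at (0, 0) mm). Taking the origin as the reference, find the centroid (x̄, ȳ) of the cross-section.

x̄ = 52.81 mm, ȳ = 69.01 mm

plate: A = 100 × 130 = 13000.00, centroid at (50.00, 65.00).
removed quarter-circle: A = −¼π·35² = -962.11, centroid at (14.85, 14.85).
ΣA = 12037.89 mm², ΣAx̄ = 635708.33 mm³, ΣAȳ = 830708.33 mm³.
x̄ = 635708.33/12037.89 = 52.81 mm; ȳ = 830708.33/12037.89 = 69.01 mm.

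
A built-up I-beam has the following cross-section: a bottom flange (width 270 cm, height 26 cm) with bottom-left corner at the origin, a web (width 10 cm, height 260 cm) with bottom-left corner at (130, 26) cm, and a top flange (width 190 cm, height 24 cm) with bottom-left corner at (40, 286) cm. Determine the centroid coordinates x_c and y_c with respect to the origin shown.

x_c = 135.00 cm, y_c = 130.87 cm

bottom flange: A = 270 × 26 = 7020.00, centroid at (135.00, 13.00).
web: A = 10 × 260 = 2600.00, centroid at (135.00, 156.00).
top flange: A = 190 × 24 = 4560.00, centroid at (135.00, 298.00).
ΣA = 14180.00 cm²
ΣAx_c = (7020.00)(135.00) + (2600.00)(135.00) + (4560.00)(135.00) = 1914300.00 cm³
ΣAy_c = (7020.00)(13.00) + (2600.00)(156.00) + (4560.00)(298.00) = 1855740.00 cm³
x_c = 1914300.00 / 14180.00 = 135.00 cm
y_c = 1855740.00 / 14180.00 = 130.87 cm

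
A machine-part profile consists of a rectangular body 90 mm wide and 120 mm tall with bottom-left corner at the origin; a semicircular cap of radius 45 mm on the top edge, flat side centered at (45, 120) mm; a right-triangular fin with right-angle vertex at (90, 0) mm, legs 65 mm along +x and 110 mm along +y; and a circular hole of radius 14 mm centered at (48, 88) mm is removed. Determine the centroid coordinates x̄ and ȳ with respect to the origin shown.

Part | A | x̄ᵢ | ȳᵢ | A·x̄ᵢ | A·ȳᵢ
rectangular body | 10800.00 | 45.00 | 60.00 | 486000.00 | 648000.00
semicircular top | 3180.86 | 45.00 | 139.10 | 143138.82 | 442453.51
triangular fin | 3575.00 | 111.67 | 36.67 | 399208.33 | 131083.33
hole | -615.75 | 48.00 | 88.00 | -29556.10 | -54186.19
Σ | 16940.11 |  |  | 998791.04 | 1167350.65
x̄ = 998791.04 / 16940.11 = 58.96 mm
ȳ = 1167350.65 / 16940.11 = 68.91 mm

x̄ = 58.96 mm, ȳ = 68.91 mm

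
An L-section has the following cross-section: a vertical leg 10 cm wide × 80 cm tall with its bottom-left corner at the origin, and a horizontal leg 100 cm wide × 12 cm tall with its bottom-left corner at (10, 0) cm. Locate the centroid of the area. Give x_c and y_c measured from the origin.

Part | A | x̄ᵢ | ȳᵢ | A·x̄ᵢ | A·ȳᵢ
vertical leg | 800.00 | 5.00 | 40.00 | 4000.00 | 32000.00
horizontal leg | 1200.00 | 60.00 | 6.00 | 72000.00 | 7200.00
Σ | 2000.00 |  |  | 76000.00 | 39200.00
x_c = 76000.00 / 2000.00 = 38.00 cm
y_c = 39200.00 / 2000.00 = 19.60 cm

x_c = 38.00 cm, y_c = 19.60 cm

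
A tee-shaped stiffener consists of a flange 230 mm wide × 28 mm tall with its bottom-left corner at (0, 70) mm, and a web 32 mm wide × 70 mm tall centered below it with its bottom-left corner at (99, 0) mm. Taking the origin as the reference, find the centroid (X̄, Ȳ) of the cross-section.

web: A = 32 × 70 = 2240.00, centroid at (115.00, 35.00).
flange: A = 230 × 28 = 6440.00, centroid at (115.00, 84.00).
ΣA = 8680.00 mm², ΣAX̄ = 998200.00 mm³, ΣAȲ = 619360.00 mm³.
X̄ = 998200.00/8680.00 = 115.00 mm; Ȳ = 619360.00/8680.00 = 71.35 mm.

X̄ = 115.00 mm, Ȳ = 71.35 mm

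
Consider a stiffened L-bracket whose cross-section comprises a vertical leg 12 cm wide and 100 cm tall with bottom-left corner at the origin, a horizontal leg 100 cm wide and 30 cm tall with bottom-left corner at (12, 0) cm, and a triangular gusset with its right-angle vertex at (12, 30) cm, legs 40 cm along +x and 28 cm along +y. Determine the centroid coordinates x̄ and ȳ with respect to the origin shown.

x̄ = 43.57 cm, ȳ = 26.69 cm

vertical leg: A = 12 × 100 = 1200.00, centroid at (6.00, 50.00).
horizontal leg: A = 100 × 30 = 3000.00, centroid at (62.00, 15.00).
gusset: A = ½·40·28 = 560.00, centroid at (25.33, 39.33).
ΣA = 4760.00 cm²
ΣAx̄ = (1200.00)(6.00) + (3000.00)(62.00) + (560.00)(25.33) = 207386.67 cm³
ΣAȳ = (1200.00)(50.00) + (3000.00)(15.00) + (560.00)(39.33) = 127026.67 cm³
x̄ = 207386.67 / 4760.00 = 43.57 cm
ȳ = 127026.67 / 4760.00 = 26.69 cm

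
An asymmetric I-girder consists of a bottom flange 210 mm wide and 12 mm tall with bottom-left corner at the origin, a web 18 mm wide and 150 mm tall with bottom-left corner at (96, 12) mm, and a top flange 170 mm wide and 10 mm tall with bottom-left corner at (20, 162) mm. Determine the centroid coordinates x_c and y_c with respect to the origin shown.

x_c = 105.00 mm, y_c = 77.16 mm

Part | A | x̄ᵢ | ȳᵢ | A·x̄ᵢ | A·ȳᵢ
bottom flange | 2520.00 | 105.00 | 6.00 | 264600.00 | 15120.00
web | 2700.00 | 105.00 | 87.00 | 283500.00 | 234900.00
top flange | 1700.00 | 105.00 | 167.00 | 178500.00 | 283900.00
Σ | 6920.00 |  |  | 726600.00 | 533920.00
x_c = 726600.00 / 6920.00 = 105.00 mm
y_c = 533920.00 / 6920.00 = 77.16 mm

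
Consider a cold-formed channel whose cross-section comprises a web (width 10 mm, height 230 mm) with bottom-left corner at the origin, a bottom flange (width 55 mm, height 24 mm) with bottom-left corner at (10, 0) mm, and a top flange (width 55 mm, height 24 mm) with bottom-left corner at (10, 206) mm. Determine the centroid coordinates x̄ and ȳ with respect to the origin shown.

x̄ = 22.37 mm, ȳ = 115.00 mm

Part | A | x̄ᵢ | ȳᵢ | A·x̄ᵢ | A·ȳᵢ
web | 2300.00 | 5.00 | 115.00 | 11500.00 | 264500.00
bottom flange | 1320.00 | 37.50 | 12.00 | 49500.00 | 15840.00
top flange | 1320.00 | 37.50 | 218.00 | 49500.00 | 287760.00
Σ | 4940.00 |  |  | 110500.00 | 568100.00
x̄ = 110500.00 / 4940.00 = 22.37 mm
ȳ = 568100.00 / 4940.00 = 115.00 mm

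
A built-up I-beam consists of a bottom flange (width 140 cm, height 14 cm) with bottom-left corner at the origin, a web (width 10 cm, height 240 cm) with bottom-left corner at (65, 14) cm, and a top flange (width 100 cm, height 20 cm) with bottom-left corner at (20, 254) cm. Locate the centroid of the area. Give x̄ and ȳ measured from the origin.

x̄ = 70.00 cm, ȳ = 135.74 cm

bottom flange: A = 140 × 14 = 1960.00, centroid at (70.00, 7.00).
web: A = 10 × 240 = 2400.00, centroid at (70.00, 134.00).
top flange: A = 100 × 20 = 2000.00, centroid at (70.00, 264.00).
ΣA = 6360.00 cm², ΣAx̄ = 445200.00 cm³, ΣAȳ = 863320.00 cm³.
x̄ = 445200.00/6360.00 = 70.00 cm; ȳ = 863320.00/6360.00 = 135.74 cm.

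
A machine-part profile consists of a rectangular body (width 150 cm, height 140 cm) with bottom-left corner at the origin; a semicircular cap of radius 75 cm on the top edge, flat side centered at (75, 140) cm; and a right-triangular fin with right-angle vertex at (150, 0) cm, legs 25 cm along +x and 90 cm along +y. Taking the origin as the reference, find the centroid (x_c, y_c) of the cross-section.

x_c = 78.03 cm, y_c = 97.61 cm

Part | A | x̄ᵢ | ȳᵢ | A·x̄ᵢ | A·ȳᵢ
rectangular body | 21000.00 | 75.00 | 70.00 | 1575000.00 | 1470000.00
semicircular top | 8835.73 | 75.00 | 171.83 | 662679.70 | 1518252.11
triangular fin | 1125.00 | 158.33 | 30.00 | 178125.00 | 33750.00
Σ | 30960.73 |  |  | 2415804.70 | 3022002.11
x_c = 2415804.70 / 30960.73 = 78.03 cm
y_c = 3022002.11 / 30960.73 = 97.61 cm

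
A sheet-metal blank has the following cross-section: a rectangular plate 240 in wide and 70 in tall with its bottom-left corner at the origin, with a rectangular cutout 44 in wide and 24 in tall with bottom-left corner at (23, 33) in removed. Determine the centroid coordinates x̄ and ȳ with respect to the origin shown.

x̄ = 125.03 in, ȳ = 34.33 in

Part | A | x̄ᵢ | ȳᵢ | A·x̄ᵢ | A·ȳᵢ
plate | 16800.00 | 120.00 | 35.00 | 2016000.00 | 588000.00
hole | -1056.00 | 45.00 | 45.00 | -47520.00 | -47520.00
Σ | 15744.00 |  |  | 1968480.00 | 540480.00
x̄ = 1968480.00 / 15744.00 = 125.03 in
ȳ = 540480.00 / 15744.00 = 34.33 in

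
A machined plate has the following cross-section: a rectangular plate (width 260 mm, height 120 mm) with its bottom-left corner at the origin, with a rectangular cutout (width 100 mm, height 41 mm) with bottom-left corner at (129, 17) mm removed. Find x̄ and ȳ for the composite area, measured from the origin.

x̄ = 122.59 mm, ȳ = 63.40 mm

plate: A = 260 × 120 = 31200.00, centroid at (130.00, 60.00).
hole: A = −(100 × 41) = -4100.00, centroid at (179.00, 37.50).
ΣA = 27100.00 mm²
ΣAx̄ = (31200.00)(130.00) + (-4100.00)(179.00) = 3322100.00 mm³
ΣAȳ = (31200.00)(60.00) + (-4100.00)(37.50) = 1718250.00 mm³
x̄ = 3322100.00 / 27100.00 = 122.59 mm
ȳ = 1718250.00 / 27100.00 = 63.40 mm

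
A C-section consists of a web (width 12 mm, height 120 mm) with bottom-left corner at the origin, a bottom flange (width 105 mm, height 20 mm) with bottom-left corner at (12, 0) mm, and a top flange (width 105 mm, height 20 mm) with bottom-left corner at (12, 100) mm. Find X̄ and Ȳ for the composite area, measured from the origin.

X̄ = 49.56 mm, Ȳ = 60.00 mm

web: A = 12 × 120 = 1440.00, centroid at (6.00, 60.00).
bottom flange: A = 105 × 20 = 2100.00, centroid at (64.50, 10.00).
top flange: A = 105 × 20 = 2100.00, centroid at (64.50, 110.00).
ΣA = 5640.00 mm², ΣAX̄ = 279540.00 mm³, ΣAȲ = 338400.00 mm³.
X̄ = 279540.00/5640.00 = 49.56 mm; Ȳ = 338400.00/5640.00 = 60.00 mm.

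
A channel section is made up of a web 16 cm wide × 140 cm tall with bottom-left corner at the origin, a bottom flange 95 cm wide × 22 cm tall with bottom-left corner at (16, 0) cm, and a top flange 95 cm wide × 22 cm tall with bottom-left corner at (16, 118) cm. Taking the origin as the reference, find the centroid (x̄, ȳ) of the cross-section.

x̄ = 44.14 cm, ȳ = 70.00 cm

web: A = 16 × 140 = 2240.00, centroid at (8.00, 70.00).
bottom flange: A = 95 × 22 = 2090.00, centroid at (63.50, 11.00).
top flange: A = 95 × 22 = 2090.00, centroid at (63.50, 129.00).
ΣA = 6420.00 cm², ΣAx̄ = 283350.00 cm³, ΣAȳ = 449400.00 cm³.
x̄ = 283350.00/6420.00 = 44.14 cm; ȳ = 449400.00/6420.00 = 70.00 cm.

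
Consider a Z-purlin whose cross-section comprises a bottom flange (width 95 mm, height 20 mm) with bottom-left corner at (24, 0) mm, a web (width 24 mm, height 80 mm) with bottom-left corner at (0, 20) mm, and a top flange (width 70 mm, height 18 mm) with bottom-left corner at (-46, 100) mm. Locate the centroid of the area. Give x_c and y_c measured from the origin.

Part | A | x̄ᵢ | ȳᵢ | A·x̄ᵢ | A·ȳᵢ
bottom flange | 1900.00 | 71.50 | 10.00 | 135850.00 | 19000.00
web | 1920.00 | 12.00 | 60.00 | 23040.00 | 115200.00
top flange | 1260.00 | -11.00 | 109.00 | -13860.00 | 137340.00
Σ | 5080.00 |  |  | 145030.00 | 271540.00
x_c = 145030.00 / 5080.00 = 28.55 mm
y_c = 271540.00 / 5080.00 = 53.45 mm

x_c = 28.55 mm, y_c = 53.45 mm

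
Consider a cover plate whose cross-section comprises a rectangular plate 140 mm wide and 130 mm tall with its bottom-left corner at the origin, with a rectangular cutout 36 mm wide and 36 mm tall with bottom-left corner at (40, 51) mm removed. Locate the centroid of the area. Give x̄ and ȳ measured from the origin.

x̄ = 70.92 mm, ȳ = 64.69 mm

Part | A | x̄ᵢ | ȳᵢ | A·x̄ᵢ | A·ȳᵢ
plate | 18200.00 | 70.00 | 65.00 | 1274000.00 | 1183000.00
hole | -1296.00 | 58.00 | 69.00 | -75168.00 | -89424.00
Σ | 16904.00 |  |  | 1198832.00 | 1093576.00
x̄ = 1198832.00 / 16904.00 = 70.92 mm
ȳ = 1093576.00 / 16904.00 = 64.69 mm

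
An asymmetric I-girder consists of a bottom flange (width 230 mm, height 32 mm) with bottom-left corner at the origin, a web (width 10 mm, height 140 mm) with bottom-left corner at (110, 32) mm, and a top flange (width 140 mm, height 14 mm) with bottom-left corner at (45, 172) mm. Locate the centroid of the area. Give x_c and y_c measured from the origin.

bottom flange: A = 230 × 32 = 7360.00, centroid at (115.00, 16.00).
web: A = 10 × 140 = 1400.00, centroid at (115.00, 102.00).
top flange: A = 140 × 14 = 1960.00, centroid at (115.00, 179.00).
ΣA = 10720.00 mm², ΣAx_c = 1232800.00 mm³, ΣAy_c = 611400.00 mm³.
x_c = 1232800.00/10720.00 = 115.00 mm; y_c = 611400.00/10720.00 = 57.03 mm.

x_c = 115.00 mm, y_c = 57.03 mm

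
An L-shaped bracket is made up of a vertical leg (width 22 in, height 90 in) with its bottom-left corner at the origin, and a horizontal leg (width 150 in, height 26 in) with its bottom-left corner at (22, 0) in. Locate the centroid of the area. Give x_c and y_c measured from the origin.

vertical leg: A = 22 × 90 = 1980.00, centroid at (11.00, 45.00).
horizontal leg: A = 150 × 26 = 3900.00, centroid at (97.00, 13.00).
ΣA = 5880.00 in², ΣAx_c = 400080.00 in³, ΣAy_c = 139800.00 in³.
x_c = 400080.00/5880.00 = 68.04 in; y_c = 139800.00/5880.00 = 23.78 in.

x_c = 68.04 in, y_c = 23.78 in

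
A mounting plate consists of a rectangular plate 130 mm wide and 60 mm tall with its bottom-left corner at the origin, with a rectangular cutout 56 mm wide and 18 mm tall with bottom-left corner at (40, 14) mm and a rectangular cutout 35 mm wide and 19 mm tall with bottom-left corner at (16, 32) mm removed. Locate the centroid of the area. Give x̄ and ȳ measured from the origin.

plate: A = 130 × 60 = 7800.00, centroid at (65.00, 30.00).
hole 1: A = −(56 × 18) = -1008.00, centroid at (68.00, 23.00).
hole 2: A = −(35 × 19) = -665.00, centroid at (33.50, 41.50).
ΣA = 6127.00 mm², ΣAx̄ = 416178.50 mm³, ΣAȳ = 183218.50 mm³.
x̄ = 416178.50/6127.00 = 67.93 mm; ȳ = 183218.50/6127.00 = 29.90 mm.

x̄ = 67.93 mm, ȳ = 29.90 mm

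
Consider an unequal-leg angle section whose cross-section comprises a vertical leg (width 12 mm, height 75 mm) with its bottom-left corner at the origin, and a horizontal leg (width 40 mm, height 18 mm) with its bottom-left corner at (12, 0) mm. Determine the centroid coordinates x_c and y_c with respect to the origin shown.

vertical leg: A = 12 × 75 = 900.00, centroid at (6.00, 37.50).
horizontal leg: A = 40 × 18 = 720.00, centroid at (32.00, 9.00).
ΣA = 1620.00 mm²
ΣAx_c = (900.00)(6.00) + (720.00)(32.00) = 28440.00 mm³
ΣAy_c = (900.00)(37.50) + (720.00)(9.00) = 40230.00 mm³
x_c = 28440.00 / 1620.00 = 17.56 mm
y_c = 40230.00 / 1620.00 = 24.83 mm

x_c = 17.56 mm, y_c = 24.83 mm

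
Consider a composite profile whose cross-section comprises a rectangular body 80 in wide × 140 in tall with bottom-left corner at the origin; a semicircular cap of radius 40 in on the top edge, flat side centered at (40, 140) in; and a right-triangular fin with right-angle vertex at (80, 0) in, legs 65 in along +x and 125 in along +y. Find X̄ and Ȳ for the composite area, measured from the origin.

rectangular body: A = 80 × 140 = 11200.00, centroid at (40.00, 70.00).
semicircular top: A = ½π·40² = 2513.27, centroid at (40.00, 156.98).
triangular fin: A = ½·65·125 = 4062.50, centroid at (101.67, 41.67).
ΣA = 17775.77 in²
ΣAX̄ = (11200.00)(40.00) + (2513.27)(40.00) + (4062.50)(101.67) = 961551.80 in³
ΣAȲ = (11200.00)(70.00) + (2513.27)(156.98) + (4062.50)(41.67) = 1347795.88 in³
X̄ = 961551.80 / 17775.77 = 54.09 in
Ȳ = 1347795.88 / 17775.77 = 75.82 in

X̄ = 54.09 in, Ȳ = 75.82 in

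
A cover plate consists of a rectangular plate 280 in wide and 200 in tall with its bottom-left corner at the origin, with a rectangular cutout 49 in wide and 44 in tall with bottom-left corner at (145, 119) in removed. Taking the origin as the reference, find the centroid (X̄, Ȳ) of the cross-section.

plate: A = 280 × 200 = 56000.00, centroid at (140.00, 100.00).
hole: A = −(49 × 44) = -2156.00, centroid at (169.50, 141.00).
ΣA = 53844.00 in², ΣAX̄ = 7474558.00 in³, ΣAȲ = 5296004.00 in³.
X̄ = 7474558.00/53844.00 = 138.82 in; Ȳ = 5296004.00/53844.00 = 98.36 in.

X̄ = 138.82 in, Ȳ = 98.36 in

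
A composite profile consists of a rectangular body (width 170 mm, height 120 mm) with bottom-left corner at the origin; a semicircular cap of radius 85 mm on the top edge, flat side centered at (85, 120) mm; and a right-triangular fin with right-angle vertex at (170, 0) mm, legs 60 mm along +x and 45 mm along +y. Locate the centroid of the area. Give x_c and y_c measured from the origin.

rectangular body: A = 170 × 120 = 20400.00, centroid at (85.00, 60.00).
semicircular top: A = ½π·85² = 11349.00, centroid at (85.00, 156.08).
triangular fin: A = ½·60·45 = 1350.00, centroid at (190.00, 15.00).
ΣA = 33099.00 mm²
ΣAx_c = (20400.00)(85.00) + (11349.00)(85.00) + (1350.00)(190.00) = 2955165.29 mm³
ΣAy_c = (20400.00)(60.00) + (11349.00)(156.08) + (1350.00)(15.00) = 3015547.08 mm³
x_c = 2955165.29 / 33099.00 = 89.28 mm
y_c = 3015547.08 / 33099.00 = 91.11 mm

x_c = 89.28 mm, y_c = 91.11 mm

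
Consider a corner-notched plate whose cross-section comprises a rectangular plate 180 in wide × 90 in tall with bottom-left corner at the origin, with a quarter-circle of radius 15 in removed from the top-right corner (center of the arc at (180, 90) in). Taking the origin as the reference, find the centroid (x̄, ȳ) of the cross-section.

plate: A = 180 × 90 = 16200.00, centroid at (90.00, 45.00).
removed quarter-circle: A = −¼π·15² = -176.71, centroid at (173.63, 83.63).
ΣA = 16023.29 in², ΣAx̄ = 1427316.37 in³, ΣAȳ = 714220.69 in³.
x̄ = 1427316.37/16023.29 = 89.08 in; ȳ = 714220.69/16023.29 = 44.57 in.

x̄ = 89.08 in, ȳ = 44.57 in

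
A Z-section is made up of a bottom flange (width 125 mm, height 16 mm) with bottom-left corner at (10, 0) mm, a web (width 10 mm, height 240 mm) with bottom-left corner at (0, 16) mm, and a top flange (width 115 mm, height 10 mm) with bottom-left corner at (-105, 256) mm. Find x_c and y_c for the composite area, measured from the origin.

x_c = 18.45 mm, y_c = 115.77 mm

bottom flange: A = 125 × 16 = 2000.00, centroid at (72.50, 8.00).
web: A = 10 × 240 = 2400.00, centroid at (5.00, 136.00).
top flange: A = 115 × 10 = 1150.00, centroid at (-47.50, 261.00).
ΣA = 5550.00 mm²
ΣAx_c = (2000.00)(72.50) + (2400.00)(5.00) + (1150.00)(-47.50) = 102375.00 mm³
ΣAy_c = (2000.00)(8.00) + (2400.00)(136.00) + (1150.00)(261.00) = 642550.00 mm³
x_c = 102375.00 / 5550.00 = 18.45 mm
y_c = 642550.00 / 5550.00 = 115.77 mm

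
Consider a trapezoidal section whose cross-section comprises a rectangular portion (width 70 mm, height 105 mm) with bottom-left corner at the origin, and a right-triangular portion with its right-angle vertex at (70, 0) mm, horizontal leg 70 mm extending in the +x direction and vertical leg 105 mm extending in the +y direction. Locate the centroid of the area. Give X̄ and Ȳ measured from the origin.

rectangular portion: A = 70 × 105 = 7350.00, centroid at (35.00, 52.50).
triangular portion: A = ½·70·105 = 3675.00, centroid at (93.33, 35.00).
ΣA = 11025.00 mm², ΣAX̄ = 600250.00 mm³, ΣAȲ = 514500.00 mm³.
X̄ = 600250.00/11025.00 = 54.44 mm; Ȳ = 514500.00/11025.00 = 46.67 mm.

X̄ = 54.44 mm, Ȳ = 46.67 mm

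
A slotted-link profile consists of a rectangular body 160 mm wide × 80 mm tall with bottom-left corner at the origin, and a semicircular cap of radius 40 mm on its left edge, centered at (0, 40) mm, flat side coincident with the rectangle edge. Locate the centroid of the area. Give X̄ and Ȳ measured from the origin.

X̄ = 64.08 mm, Ȳ = 40.00 mm

rectangular body: A = 160 × 80 = 12800.00, centroid at (80.00, 40.00).
semicircular end: A = ½π·40² = 2513.27, centroid at (-16.98, 40.00).
ΣA = 15313.27 mm²
ΣAX̄ = (12800.00)(80.00) + (2513.27)(-16.98) = 981333.33 mm³
ΣAȲ = (12800.00)(40.00) + (2513.27)(40.00) = 612530.96 mm³
X̄ = 981333.33 / 15313.27 = 64.08 mm
Ȳ = 612530.96 / 15313.27 = 40.00 mm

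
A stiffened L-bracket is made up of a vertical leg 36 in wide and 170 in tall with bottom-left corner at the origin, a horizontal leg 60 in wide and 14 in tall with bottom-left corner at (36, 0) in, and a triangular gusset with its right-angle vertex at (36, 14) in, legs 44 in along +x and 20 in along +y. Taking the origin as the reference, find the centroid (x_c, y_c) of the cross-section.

x_c = 25.39 in, y_c = 72.32 in

Part | A | x̄ᵢ | ȳᵢ | A·x̄ᵢ | A·ȳᵢ
vertical leg | 6120.00 | 18.00 | 85.00 | 110160.00 | 520200.00
horizontal leg | 840.00 | 66.00 | 7.00 | 55440.00 | 5880.00
gusset | 440.00 | 50.67 | 20.67 | 22293.33 | 9093.33
Σ | 7400.00 |  |  | 187893.33 | 535173.33
x_c = 187893.33 / 7400.00 = 25.39 in
y_c = 535173.33 / 7400.00 = 72.32 in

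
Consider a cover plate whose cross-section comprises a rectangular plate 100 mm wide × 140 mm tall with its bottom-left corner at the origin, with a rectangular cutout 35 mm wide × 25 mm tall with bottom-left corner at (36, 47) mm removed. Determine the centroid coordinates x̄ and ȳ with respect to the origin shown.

x̄ = 49.77 mm, ȳ = 70.70 mm

Part | A | x̄ᵢ | ȳᵢ | A·x̄ᵢ | A·ȳᵢ
plate | 14000.00 | 50.00 | 70.00 | 700000.00 | 980000.00
hole | -875.00 | 53.50 | 59.50 | -46812.50 | -52062.50
Σ | 13125.00 |  |  | 653187.50 | 927937.50
x̄ = 653187.50 / 13125.00 = 49.77 mm
ȳ = 927937.50 / 13125.00 = 70.70 mm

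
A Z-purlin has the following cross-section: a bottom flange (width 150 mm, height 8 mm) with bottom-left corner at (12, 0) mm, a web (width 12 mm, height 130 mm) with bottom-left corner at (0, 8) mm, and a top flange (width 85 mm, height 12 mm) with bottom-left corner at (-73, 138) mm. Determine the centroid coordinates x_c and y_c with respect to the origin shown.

bottom flange: A = 150 × 8 = 1200.00, centroid at (87.00, 4.00).
web: A = 12 × 130 = 1560.00, centroid at (6.00, 73.00).
top flange: A = 85 × 12 = 1020.00, centroid at (-30.50, 144.00).
ΣA = 3780.00 mm², ΣAx_c = 82650.00 mm³, ΣAy_c = 265560.00 mm³.
x_c = 82650.00/3780.00 = 21.87 mm; y_c = 265560.00/3780.00 = 70.25 mm.

x_c = 21.87 mm, y_c = 70.25 mm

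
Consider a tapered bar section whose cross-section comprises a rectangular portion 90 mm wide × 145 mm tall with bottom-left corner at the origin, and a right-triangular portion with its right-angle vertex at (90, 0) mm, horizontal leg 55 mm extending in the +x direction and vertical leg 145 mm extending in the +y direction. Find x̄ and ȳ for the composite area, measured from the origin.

Part | A | x̄ᵢ | ȳᵢ | A·x̄ᵢ | A·ȳᵢ
rectangular portion | 13050.00 | 45.00 | 72.50 | 587250.00 | 946125.00
triangular portion | 3987.50 | 108.33 | 48.33 | 431979.17 | 192729.17
Σ | 17037.50 |  |  | 1019229.17 | 1138854.17
x̄ = 1019229.17 / 17037.50 = 59.82 mm
ȳ = 1138854.17 / 17037.50 = 66.84 mm

x̄ = 59.82 mm, ȳ = 66.84 mm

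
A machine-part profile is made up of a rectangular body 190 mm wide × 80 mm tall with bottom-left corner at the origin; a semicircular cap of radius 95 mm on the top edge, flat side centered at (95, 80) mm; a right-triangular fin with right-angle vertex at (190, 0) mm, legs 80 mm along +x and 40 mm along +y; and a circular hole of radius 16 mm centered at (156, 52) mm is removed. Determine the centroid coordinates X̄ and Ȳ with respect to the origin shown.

rectangular body: A = 190 × 80 = 15200.00, centroid at (95.00, 40.00).
semicircular top: A = ½π·95² = 14176.44, centroid at (95.00, 120.32).
triangular fin: A = ½·80·40 = 1600.00, centroid at (216.67, 13.33).
hole: A = −π·16² = -804.25, centroid at (156.00, 52.00).
ΣA = 30172.19 mm²
ΣAX̄ = (15200.00)(95.00) + (14176.44)(95.00) + (1600.00)(216.67) + (-804.25)(156.00) = 3011965.52 mm³
ΣAȲ = (15200.00)(40.00) + (14176.44)(120.32) + (1600.00)(13.33) + (-804.25)(52.00) = 2293210.73 mm³
X̄ = 3011965.52 / 30172.19 = 99.83 mm
Ȳ = 2293210.73 / 30172.19 = 76.00 mm

X̄ = 99.83 mm, Ȳ = 76.00 mm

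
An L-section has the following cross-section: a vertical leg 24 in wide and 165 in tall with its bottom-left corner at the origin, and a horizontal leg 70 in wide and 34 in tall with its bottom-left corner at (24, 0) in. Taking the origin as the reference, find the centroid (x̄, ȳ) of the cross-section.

Part | A | x̄ᵢ | ȳᵢ | A·x̄ᵢ | A·ȳᵢ
vertical leg | 3960.00 | 12.00 | 82.50 | 47520.00 | 326700.00
horizontal leg | 2380.00 | 59.00 | 17.00 | 140420.00 | 40460.00
Σ | 6340.00 |  |  | 187940.00 | 367160.00
x̄ = 187940.00 / 6340.00 = 29.64 in
ȳ = 367160.00 / 6340.00 = 57.91 in

x̄ = 29.64 in, ȳ = 57.91 in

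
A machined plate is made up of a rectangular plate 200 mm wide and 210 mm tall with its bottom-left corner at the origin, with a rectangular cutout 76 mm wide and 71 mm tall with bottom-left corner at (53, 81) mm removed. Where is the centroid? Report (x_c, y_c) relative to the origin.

Part | A | x̄ᵢ | ȳᵢ | A·x̄ᵢ | A·ȳᵢ
plate | 42000.00 | 100.00 | 105.00 | 4200000.00 | 4410000.00
hole | -5396.00 | 91.00 | 116.50 | -491036.00 | -628634.00
Σ | 36604.00 |  |  | 3708964.00 | 3781366.00
x_c = 3708964.00 / 36604.00 = 101.33 mm
y_c = 3781366.00 / 36604.00 = 103.30 mm

x_c = 101.33 mm, y_c = 103.30 mm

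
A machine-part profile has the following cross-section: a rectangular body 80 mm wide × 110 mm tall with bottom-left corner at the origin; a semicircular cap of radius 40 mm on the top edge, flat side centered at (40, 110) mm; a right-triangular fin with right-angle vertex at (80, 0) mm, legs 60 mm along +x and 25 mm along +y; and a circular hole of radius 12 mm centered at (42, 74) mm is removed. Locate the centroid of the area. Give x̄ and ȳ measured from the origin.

x̄ = 43.80 mm, ȳ = 66.83 mm

rectangular body: A = 80 × 110 = 8800.00, centroid at (40.00, 55.00).
semicircular top: A = ½π·40² = 2513.27, centroid at (40.00, 126.98).
triangular fin: A = ½·60·25 = 750.00, centroid at (100.00, 8.33).
hole: A = −π·12² = -452.39, centroid at (42.00, 74.00).
ΣA = 11610.88 mm²
ΣAx̄ = (8800.00)(40.00) + (2513.27)(40.00) + (750.00)(100.00) + (-452.39)(42.00) = 508530.61 mm³
ΣAȳ = (8800.00)(55.00) + (2513.27)(126.98) + (750.00)(8.33) + (-452.39)(74.00) = 775900.01 mm³
x̄ = 508530.61 / 11610.88 = 43.80 mm
ȳ = 775900.01 / 11610.88 = 66.83 mm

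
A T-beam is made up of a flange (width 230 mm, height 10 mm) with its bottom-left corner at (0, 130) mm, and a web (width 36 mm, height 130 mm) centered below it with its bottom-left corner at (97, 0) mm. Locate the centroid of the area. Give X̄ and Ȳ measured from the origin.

X̄ = 115.00 mm, Ȳ = 88.07 mm

web: A = 36 × 130 = 4680.00, centroid at (115.00, 65.00).
flange: A = 230 × 10 = 2300.00, centroid at (115.00, 135.00).
ΣA = 6980.00 mm², ΣAX̄ = 802700.00 mm³, ΣAȲ = 614700.00 mm³.
X̄ = 802700.00/6980.00 = 115.00 mm; Ȳ = 614700.00/6980.00 = 88.07 mm.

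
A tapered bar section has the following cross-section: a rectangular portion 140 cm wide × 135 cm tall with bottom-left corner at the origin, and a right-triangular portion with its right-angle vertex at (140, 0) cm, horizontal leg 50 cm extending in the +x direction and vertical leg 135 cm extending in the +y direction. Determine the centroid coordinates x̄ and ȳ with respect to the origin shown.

x̄ = 83.13 cm, ȳ = 64.09 cm

Part | A | x̄ᵢ | ȳᵢ | A·x̄ᵢ | A·ȳᵢ
rectangular portion | 18900.00 | 70.00 | 67.50 | 1323000.00 | 1275750.00
triangular portion | 3375.00 | 156.67 | 45.00 | 528750.00 | 151875.00
Σ | 22275.00 |  |  | 1851750.00 | 1427625.00
x̄ = 1851750.00 / 22275.00 = 83.13 cm
ȳ = 1427625.00 / 22275.00 = 64.09 cm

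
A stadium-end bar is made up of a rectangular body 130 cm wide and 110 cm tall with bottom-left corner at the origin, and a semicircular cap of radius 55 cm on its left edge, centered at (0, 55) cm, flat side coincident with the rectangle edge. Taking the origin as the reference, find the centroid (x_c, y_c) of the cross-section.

rectangular body: A = 130 × 110 = 14300.00, centroid at (65.00, 55.00).
semicircular end: A = ½π·55² = 4751.66, centroid at (-23.34, 55.00).
ΣA = 19051.66 cm²
ΣAx_c = (14300.00)(65.00) + (4751.66)(-23.34) = 818583.33 cm³
ΣAy_c = (14300.00)(55.00) + (4751.66)(55.00) = 1047841.24 cm³
x_c = 818583.33 / 19051.66 = 42.97 cm
y_c = 1047841.24 / 19051.66 = 55.00 cm

x_c = 42.97 cm, y_c = 55.00 cm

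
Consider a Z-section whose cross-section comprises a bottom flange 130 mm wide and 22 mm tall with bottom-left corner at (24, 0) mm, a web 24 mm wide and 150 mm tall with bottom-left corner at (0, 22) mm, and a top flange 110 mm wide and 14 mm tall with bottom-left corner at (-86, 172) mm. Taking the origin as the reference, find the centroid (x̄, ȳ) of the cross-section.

bottom flange: A = 130 × 22 = 2860.00, centroid at (89.00, 11.00).
web: A = 24 × 150 = 3600.00, centroid at (12.00, 97.00).
top flange: A = 110 × 14 = 1540.00, centroid at (-31.00, 179.00).
ΣA = 8000.00 mm²
ΣAx̄ = (2860.00)(89.00) + (3600.00)(12.00) + (1540.00)(-31.00) = 250000.00 mm³
ΣAȳ = (2860.00)(11.00) + (3600.00)(97.00) + (1540.00)(179.00) = 656320.00 mm³
x̄ = 250000.00 / 8000.00 = 31.25 mm
ȳ = 656320.00 / 8000.00 = 82.04 mm

x̄ = 31.25 mm, ȳ = 82.04 mm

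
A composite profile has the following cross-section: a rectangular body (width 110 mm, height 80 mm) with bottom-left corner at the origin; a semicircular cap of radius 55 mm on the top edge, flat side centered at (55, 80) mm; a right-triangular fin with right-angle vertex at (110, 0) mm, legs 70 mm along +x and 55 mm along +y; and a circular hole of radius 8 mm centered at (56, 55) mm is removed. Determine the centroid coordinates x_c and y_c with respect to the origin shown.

x_c = 64.86 mm, y_c = 56.78 mm

rectangular body: A = 110 × 80 = 8800.00, centroid at (55.00, 40.00).
semicircular top: A = ½π·55² = 4751.66, centroid at (55.00, 103.34).
triangular fin: A = ½·70·55 = 1925.00, centroid at (133.33, 18.33).
hole: A = −π·8² = -201.06, centroid at (56.00, 55.00).
ΣA = 15275.60 mm²
ΣAx_c = (8800.00)(55.00) + (4751.66)(55.00) + (1925.00)(133.33) + (-201.06)(56.00) = 990748.44 mm³
ΣAy_c = (8800.00)(40.00) + (4751.66)(103.34) + (1925.00)(18.33) + (-201.06)(55.00) = 867282.64 mm³
x_c = 990748.44 / 15275.60 = 64.86 mm
y_c = 867282.64 / 15275.60 = 56.78 mm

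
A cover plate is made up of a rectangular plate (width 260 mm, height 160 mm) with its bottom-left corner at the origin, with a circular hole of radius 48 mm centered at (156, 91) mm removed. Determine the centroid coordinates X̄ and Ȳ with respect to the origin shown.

X̄ = 124.52 mm, Ȳ = 77.68 mm

plate: A = 260 × 160 = 41600.00, centroid at (130.00, 80.00).
hole: A = −π·48² = -7238.23, centroid at (156.00, 91.00).
ΣA = 34361.77 mm²
ΣAX̄ = (41600.00)(130.00) + (-7238.23)(156.00) = 4278836.20 mm³
ΣAȲ = (41600.00)(80.00) + (-7238.23)(91.00) = 2669321.12 mm³
X̄ = 4278836.20 / 34361.77 = 124.52 mm
Ȳ = 2669321.12 / 34361.77 = 77.68 mm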